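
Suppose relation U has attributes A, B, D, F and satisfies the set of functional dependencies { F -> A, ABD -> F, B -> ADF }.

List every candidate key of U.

(B)

Attribute B never appears on the right-hand side of any dependency, so B must belong to every candidate key.
{B}⁺ = {A, B, D, F}, which is all of the schema, so {B} is the only candidate key.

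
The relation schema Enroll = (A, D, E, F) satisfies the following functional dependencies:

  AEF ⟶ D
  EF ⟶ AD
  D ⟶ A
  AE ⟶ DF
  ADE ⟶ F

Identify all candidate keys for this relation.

Attribute E never appears on the right-hand side of any dependency, so E must belong to every candidate key.
{E}⁺ = {E}, which is not all of the schema, so we must add further attributes.
{A, E}⁺: AE→DF adds D, F → {A, D, E, F}.
{D, E}⁺: D→A adds A; AE→DF adds F → {A, D, E, F}.
{E, F}⁺: EF→AD adds A, D → {A, D, E, F}.

(A, E), (D, E), (E, F)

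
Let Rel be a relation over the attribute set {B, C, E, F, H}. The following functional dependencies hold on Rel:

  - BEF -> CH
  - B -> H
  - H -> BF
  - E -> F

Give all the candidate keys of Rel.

(B, E), (E, H)

Attribute E never appears on the right-hand side of any dependency, so E must belong to every candidate key.
{E}⁺ = {E, F}, which is not all of the schema, so we must add further attributes.
{B, E}⁺: B→H adds H; H→BF adds F; BEF→CH adds C → {B, C, E, F, H}. Minimal: {E}⁺ = {E, F}; {B}⁺ = {B, F, H} — none reach the full schema.
{E, H}⁺: H→BF adds B, F; BEF→CH adds C → {B, C, E, F, H}. Minimal: {H}⁺ = {B, F, H}; {E}⁺ = {E, F} — none reach the full schema.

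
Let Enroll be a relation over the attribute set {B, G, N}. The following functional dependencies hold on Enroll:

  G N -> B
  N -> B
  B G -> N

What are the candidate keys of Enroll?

Attribute G never appears on the right-hand side of any dependency, so G must belong to every candidate key.
{G}⁺ = {G}, which is not all of the schema, so we must add further attributes.
{B, G}⁺: BG→N adds N → {B, G, N}.
{G, N}⁺: GN→B adds B → {B, G, N}.
Any other superkey contains one of these as a subset, so there are no further candidate keys.

{B, G}; {G, N}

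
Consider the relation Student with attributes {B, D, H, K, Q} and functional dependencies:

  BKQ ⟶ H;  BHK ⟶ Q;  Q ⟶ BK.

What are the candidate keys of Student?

DQ, BDHK

Attribute D never appears on the right-hand side of any dependency, so D must belong to every candidate key.
{D}⁺ = {D}, which is not all of the schema, so we must add further attributes.
{D, Q}⁺: Q→BK adds B, K; BKQ→H adds H → {B, D, H, K, Q}. Minimal: {Q}⁺ = {B, H, K, Q}; {D}⁺ = {D} — none reach the full schema.
{B, D, H, K}⁺: BHK→Q adds Q → {B, D, H, K, Q}. Minimal: {D, H, K}⁺ = {D, H, K}; {B, H, K}⁺ = {B, H, K, Q}; {B, D, K}⁺ = {B, D, K}; … — none reach the full schema.
Any other superkey contains one of these as a subset, so there are no further candidate keys.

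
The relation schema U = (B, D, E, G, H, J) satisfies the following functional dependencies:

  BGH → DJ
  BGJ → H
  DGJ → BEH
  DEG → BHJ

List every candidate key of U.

{B, G, H}⁺: BGH→DJ adds D, J; DGJ→BEH adds E → {B, D, E, G, H, J}. Minimal: {G, H}⁺ = {G, H}; {B, H}⁺ = {B, H}; {B, G}⁺ = {B, G} — none reach the full schema.
{B, G, J}⁺: BGJ→H adds H; BGH→DJ adds D; DGJ→BEH adds E → {B, D, E, G, H, J}. Minimal: {G, J}⁺ = {G, J}; {B, J}⁺ = {B, J}; {B, G}⁺ = {B, G} — none reach the full schema.
{D, E, G}⁺: DEG→BHJ adds B, H, J → {B, D, E, G, H, J}. Minimal: {E, G}⁺ = {E, G}; {D, G}⁺ = {D, G}; {D, E}⁺ = {D, E} — none reach the full schema.
{D, G, J}⁺: DGJ→BEH adds B, E, H → {B, D, E, G, H, J}. Minimal: {G, J}⁺ = {G, J}; {D, J}⁺ = {D, J}; {D, G}⁺ = {D, G} — none reach the full schema.
Any other superkey contains one of these as a subset, so there are no further candidate keys.

{B, G, H}, {B, G, J}, {D, E, G}, {D, G, J}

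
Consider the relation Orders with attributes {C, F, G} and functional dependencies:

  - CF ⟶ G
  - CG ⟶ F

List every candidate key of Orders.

(C, F), (C, G)

Attribute C never appears on the right-hand side of any dependency, so C must belong to every candidate key.
{C}⁺ = {C}, which is not all of the schema, so we must add further attributes.
{C, F}⁺: CF→G adds G → {C, F, G}. Minimal: {F}⁺ = {F}; {C}⁺ = {C} — none reach the full schema.
{C, G}⁺: CG→F adds F → {C, F, G}. Minimal: {G}⁺ = {G}; {C}⁺ = {C} — none reach the full schema.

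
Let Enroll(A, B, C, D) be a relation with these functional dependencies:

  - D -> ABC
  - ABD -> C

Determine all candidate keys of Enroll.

Attribute D never appears on the right-hand side of any dependency, so D must belong to every candidate key.
{D}⁺ = {A, B, C, D}, which is all of the schema, so {D} is the only candidate key.

D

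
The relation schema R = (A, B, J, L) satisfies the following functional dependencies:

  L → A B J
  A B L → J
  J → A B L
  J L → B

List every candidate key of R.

{J}⁺: J→ABL adds A, B, L → {A, B, J, L}.
{L}⁺: L→ABJ adds A, B, J → {A, B, J, L}.

{J}, {L}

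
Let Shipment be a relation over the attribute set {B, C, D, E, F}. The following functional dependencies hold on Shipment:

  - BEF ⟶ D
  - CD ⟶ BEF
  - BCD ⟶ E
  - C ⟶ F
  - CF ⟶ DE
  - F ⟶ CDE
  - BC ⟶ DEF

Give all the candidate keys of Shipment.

{C}, {F}

{C}⁺: C→F adds F; CF→DE adds D, E; CD→BEF adds B → {B, C, D, E, F}.
{F}⁺: F→CDE adds C, D, E; CD→BEF adds B → {B, C, D, E, F}.
Any other superkey contains one of these as a subset, so there are no further candidate keys.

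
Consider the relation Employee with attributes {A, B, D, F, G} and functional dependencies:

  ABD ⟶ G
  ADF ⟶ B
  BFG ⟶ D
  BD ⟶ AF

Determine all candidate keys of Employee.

{B, D}, {A, D, F}, {B, F, G}

{B, D}⁺: BD→AF adds A, F; ABD→G adds G → {A, B, D, F, G}.
{A, D, F}⁺: ADF→B adds B; ABD→G adds G → {A, B, D, F, G}.
{B, F, G}⁺: BFG→D adds D; BD→AF adds A → {A, B, D, F, G}.
Any other superkey contains one of these as a subset, so there are no further candidate keys.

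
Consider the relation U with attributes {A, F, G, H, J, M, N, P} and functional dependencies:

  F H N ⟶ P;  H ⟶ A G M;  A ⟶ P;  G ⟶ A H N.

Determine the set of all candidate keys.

FGJ, FHJ

Attributes F, J never appear on any right-hand side, so every candidate key must contain {F, J}.
{F, J}⁺ = {F, J}, which is not all of the schema, so we must add further attributes.
{F, G, J}⁺: G→AHN adds A, H, N; FHN→P adds P; H→AGM adds M → {A, F, G, H, J, M, N, P}. Minimal: {G, J}⁺ = {A, G, H, J, M, N, P}; {F, J}⁺ = {F, J}; {F, G}⁺ = {A, F, G, H, M, N, P} — none reach the full schema.
{F, H, J}⁺: H→AGM adds A, G, M; A→P adds P; G→AHN adds N → {A, F, G, H, J, M, N, P}. Minimal: {H, J}⁺ = {A, G, H, J, M, N, P}; {F, J}⁺ = {F, J}; {F, H}⁺ = {A, F, G, H, M, N, P} — none reach the full schema.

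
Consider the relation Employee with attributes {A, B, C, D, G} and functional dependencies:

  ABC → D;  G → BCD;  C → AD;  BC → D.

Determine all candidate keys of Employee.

{G}

Attribute G never appears on the right-hand side of any dependency, so G must belong to every candidate key.
{G}⁺ = {A, B, C, D, G}, which is all of the schema, so {G} is the only candidate key.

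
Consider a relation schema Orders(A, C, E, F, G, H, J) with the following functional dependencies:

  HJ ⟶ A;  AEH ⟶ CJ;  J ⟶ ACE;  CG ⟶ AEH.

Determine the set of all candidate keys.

Attributes F, G never appear on any right-hand side, so every candidate key must contain {F, G}.
{F, G}⁺ = {F, G}, which is not all of the schema, so we must add further attributes.
{C, F, G}⁺: CG→AEH adds A, E, H; AEH→CJ adds J → {A, C, E, F, G, H, J}. Minimal: {F, G}⁺ = {F, G}; {C, G}⁺ = {A, C, E, G, H, J}; {C, F}⁺ = {C, F} — none reach the full schema.
{F, G, J}⁺: J→ACE adds A, C, E; CG→AEH adds H → {A, C, E, F, G, H, J}. Minimal: {G, J}⁺ = {A, C, E, G, H, J}; {F, J}⁺ = {A, C, E, F, J}; {F, G}⁺ = {F, G} — none reach the full schema.
{A, E, F, G, H}⁺: AEH→CJ adds C, J → {A, C, E, F, G, H, J}. Minimal: {E, F, G, H}⁺ = {E, F, G, H}; {A, F, G, H}⁺ = {A, F, G, H}; {A, E, G, H}⁺ = {A, C, E, G, H, J}; … — none reach the full schema.

(C, F, G), (F, G, J), (A, E, F, G, H)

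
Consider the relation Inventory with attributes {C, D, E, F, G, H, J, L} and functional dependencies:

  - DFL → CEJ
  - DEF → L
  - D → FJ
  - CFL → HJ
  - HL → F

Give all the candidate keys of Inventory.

{D, E, G}⁺: D→FJ adds F, J; DEF→L adds L; DFL→CEJ adds C; CFL→HJ adds H → {C, D, E, F, G, H, J, L}.
{D, G, L}⁺: D→FJ adds F, J; DFL→CEJ adds C, E; CFL→HJ adds H → {C, D, E, F, G, H, J, L}.

(D, E, G), (D, G, L)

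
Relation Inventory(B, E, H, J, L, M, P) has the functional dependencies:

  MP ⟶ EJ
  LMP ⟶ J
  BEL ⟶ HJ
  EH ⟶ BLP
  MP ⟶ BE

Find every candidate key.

{E, H, M}, {H, M, P}, {L, M, P}, {B, E, L, M}

Attribute M never appears on the right-hand side of any dependency, so M must belong to every candidate key.
{M}⁺ = {M}, which is not all of the schema, so we must add further attributes.
{E, H, M}⁺: EH→BLP adds B, L, P; MP→EJ adds J → {B, E, H, J, L, M, P}. Minimal: {H, M}⁺ = {H, M}; {E, M}⁺ = {E, M}; {E, H}⁺ = {B, E, H, J, L, P} — none reach the full schema.
{H, M, P}⁺: MP→EJ adds E, J; EH→BLP adds B, L → {B, E, H, J, L, M, P}. Minimal: {M, P}⁺ = {B, E, J, M, P}; {H, P}⁺ = {H, P}; {H, M}⁺ = {H, M} — none reach the full schema.
{L, M, P}⁺: MP→EJ adds E, J; MP→BE adds B; BEL→HJ adds H → {B, E, H, J, L, M, P}. Minimal: {M, P}⁺ = {B, E, J, M, P}; {L, P}⁺ = {L, P}; {L, M}⁺ = {L, M} — none reach the full schema.
{B, E, L, M}⁺: BEL→HJ adds H, J; EH→BLP adds P → {B, E, H, J, L, M, P}. Minimal: {E, L, M}⁺ = {E, L, M}; {B, L, M}⁺ = {B, L, M}; {B, E, M}⁺ = {B, E, M}; … — none reach the full schema.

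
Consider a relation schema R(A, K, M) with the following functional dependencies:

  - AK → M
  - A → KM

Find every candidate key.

{A}

Attribute A never appears on the right-hand side of any dependency, so A must belong to every candidate key.
{A}⁺ = {A, K, M}, which is all of the schema, so {A} is the only candidate key.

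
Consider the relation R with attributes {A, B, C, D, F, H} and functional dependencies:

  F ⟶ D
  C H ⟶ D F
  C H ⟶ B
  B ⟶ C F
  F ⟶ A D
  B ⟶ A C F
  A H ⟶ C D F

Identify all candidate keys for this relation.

{A, H}, {B, H}, {C, H}, {F, H}

Attribute H never appears on the right-hand side of any dependency, so H must belong to every candidate key.
{H}⁺ = {H}, which is not all of the schema, so we must add further attributes.
{A, H}⁺: AH→CDF adds C, D, F; CH→B adds B → {A, B, C, D, F, H}. Minimal: {H}⁺ = {H}; {A}⁺ = {A} — none reach the full schema.
{B, H}⁺: B→CF adds C, F; F→AD adds A, D → {A, B, C, D, F, H}. Minimal: {H}⁺ = {H}; {B}⁺ = {A, B, C, D, F} — none reach the full schema.
{C, H}⁺: CH→DF adds D, F; CH→B adds B; F→AD adds A → {A, B, C, D, F, H}. Minimal: {H}⁺ = {H}; {C}⁺ = {C} — none reach the full schema.
{F, H}⁺: F→D adds D; F→AD adds A; AH→CDF adds C; CH→B adds B → {A, B, C, D, F, H}. Minimal: {H}⁺ = {H}; {F}⁺ = {A, D, F} — none reach the full schema.
Any other superkey contains one of these as a subset, so there are no further candidate keys.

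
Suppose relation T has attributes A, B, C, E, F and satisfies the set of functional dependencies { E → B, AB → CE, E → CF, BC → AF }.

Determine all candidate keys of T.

{E}⁺: E→B adds B; E→CF adds C, F; BC→AF adds A → {A, B, C, E, F}.
{A, B}⁺: AB→CE adds C, E; E→CF adds F → {A, B, C, E, F}. Minimal: {B}⁺ = {B}; {A}⁺ = {A} — none reach the full schema.
{B, C}⁺: BC→AF adds A, F; AB→CE adds E → {A, B, C, E, F}. Minimal: {C}⁺ = {C}; {B}⁺ = {B} — none reach the full schema.

(E), (A, B), (B, C)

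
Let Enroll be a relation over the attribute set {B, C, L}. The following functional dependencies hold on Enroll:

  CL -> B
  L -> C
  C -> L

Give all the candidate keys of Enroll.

{C}; {L}

{C}⁺: C→L adds L; CL→B adds B → {B, C, L}.
{L}⁺: L→C adds C; CL→B adds B → {B, C, L}.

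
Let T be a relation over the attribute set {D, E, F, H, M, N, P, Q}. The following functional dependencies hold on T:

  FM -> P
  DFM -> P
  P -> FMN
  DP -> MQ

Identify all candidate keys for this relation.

DEHP; DEFHM

Attributes D, E, H never appear on any right-hand side, so every candidate key must contain {D, E, H}.
{D, E, H}⁺ = {D, E, H}, which is not all of the schema, so we must add further attributes.
{D, E, H, P}⁺: P→FMN adds F, M, N; DP→MQ adds Q → {D, E, F, H, M, N, P, Q}. Minimal: {E, H, P}⁺ = {E, F, H, M, N, P}; {D, H, P}⁺ = {D, F, H, M, N, P, Q}; {D, E, P}⁺ = {D, E, F, M, N, P, Q}; … — none reach the full schema.
{D, E, F, H, M}⁺: FM→P adds P; P→FMN adds N; DP→MQ adds Q → {D, E, F, H, M, N, P, Q}. Minimal: {E, F, H, M}⁺ = {E, F, H, M, N, P}; {D, F, H, M}⁺ = {D, F, H, M, N, P, Q}; {D, E, H, M}⁺ = {D, E, H, M}; … — none reach the full schema.
Any other superkey contains one of these as a subset, so there are no further candidate keys.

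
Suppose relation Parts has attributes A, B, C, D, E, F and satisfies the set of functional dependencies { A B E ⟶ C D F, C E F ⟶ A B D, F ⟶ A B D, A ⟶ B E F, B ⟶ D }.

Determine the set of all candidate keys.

{A}, {F}

{A}⁺: A→BEF adds B, E, F; B→D adds D; ABE→CDF adds C → {A, B, C, D, E, F}.
{F}⁺: F→ABD adds A, B, D; A→BEF adds E; ABE→CDF adds C → {A, B, C, D, E, F}.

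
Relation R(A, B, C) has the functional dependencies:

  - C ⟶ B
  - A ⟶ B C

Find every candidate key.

{A}⁺: A→BC adds B, C → {A, B, C}.

A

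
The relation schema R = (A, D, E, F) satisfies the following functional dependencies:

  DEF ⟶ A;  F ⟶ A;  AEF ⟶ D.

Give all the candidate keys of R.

Attributes E, F never appear on any right-hand side, so every candidate key must contain {E, F}.
{E, F}⁺ = {A, D, E, F}, which is all of the schema, so {E, F} is the only candidate key.

(E, F)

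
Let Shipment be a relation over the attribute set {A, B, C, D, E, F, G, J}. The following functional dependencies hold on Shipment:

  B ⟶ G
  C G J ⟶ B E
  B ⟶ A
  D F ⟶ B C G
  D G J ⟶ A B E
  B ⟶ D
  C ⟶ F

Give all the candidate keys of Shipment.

BCJ, BFJ, CDJ, CGJ, DFJ

Attribute J never appears on the right-hand side of any dependency, so J must belong to every candidate key.
{J}⁺ = {J}, which is not all of the schema, so we must add further attributes.
{B, C, J}⁺: B→G adds G; CGJ→BE adds E; B→A adds A; B→D adds D; C→F adds F → {A, B, C, D, E, F, G, J}.
{B, F, J}⁺: B→G adds G; B→A adds A; B→D adds D; DF→BCG adds C; DGJ→ABE adds E → {A, B, C, D, E, F, G, J}.
{C, D, J}⁺: C→F adds F; DF→BCG adds B, G; DGJ→ABE adds A, E → {A, B, C, D, E, F, G, J}.
{C, G, J}⁺: CGJ→BE adds B, E; B→A adds A; B→D adds D; C→F adds F → {A, B, C, D, E, F, G, J}.
{D, F, J}⁺: DF→BCG adds B, C, G; DGJ→ABE adds A, E → {A, B, C, D, E, F, G, J}.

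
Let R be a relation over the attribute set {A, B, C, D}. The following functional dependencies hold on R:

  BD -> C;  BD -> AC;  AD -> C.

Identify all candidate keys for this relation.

(B, D)

Attributes B, D never appear on any right-hand side, so every candidate key must contain {B, D}.
{B, D}⁺ = {A, B, C, D}, which is all of the schema, so {B, D} is the only candidate key.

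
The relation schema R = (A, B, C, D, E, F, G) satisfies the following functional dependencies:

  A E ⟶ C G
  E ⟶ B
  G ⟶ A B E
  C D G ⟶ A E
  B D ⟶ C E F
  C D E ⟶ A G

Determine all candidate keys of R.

{B, D}, {D, E}, {D, G}

{B, D}⁺: BD→CEF adds C, E, F; CDE→AG adds A, G → {A, B, C, D, E, F, G}. Minimal: {D}⁺ = {D}; {B}⁺ = {B} — none reach the full schema.
{D, E}⁺: E→B adds B; BD→CEF adds C, F; CDE→AG adds A, G → {A, B, C, D, E, F, G}. Minimal: {E}⁺ = {B, E}; {D}⁺ = {D} — none reach the full schema.
{D, G}⁺: G→ABE adds A, B, E; BD→CEF adds C, F → {A, B, C, D, E, F, G}. Minimal: {G}⁺ = {A, B, C, E, G}; {D}⁺ = {D} — none reach the full schema.
Any other superkey contains one of these as a subset, so there are no further candidate keys.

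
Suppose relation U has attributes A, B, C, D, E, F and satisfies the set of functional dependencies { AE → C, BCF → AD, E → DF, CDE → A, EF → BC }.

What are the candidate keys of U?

Attribute E never appears on the right-hand side of any dependency, so E must belong to every candidate key.
{E}⁺ = {A, B, C, D, E, F}, which is all of the schema, so {E} is the only candidate key.

{E}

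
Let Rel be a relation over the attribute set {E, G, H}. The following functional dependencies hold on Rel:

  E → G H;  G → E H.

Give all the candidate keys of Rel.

{E}⁺: E→GH adds G, H → {E, G, H}.
{G}⁺: G→EH adds E, H → {E, G, H}.
Any other superkey contains one of these as a subset, so there are no further candidate keys.

E; G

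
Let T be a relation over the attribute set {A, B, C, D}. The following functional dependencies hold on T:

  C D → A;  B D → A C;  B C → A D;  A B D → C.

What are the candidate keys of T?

Attribute B never appears on the right-hand side of any dependency, so B must belong to every candidate key.
{B}⁺ = {B}, which is not all of the schema, so we must add further attributes.
{B, C}⁺: BC→AD adds A, D → {A, B, C, D}. Minimal: {C}⁺ = {C}; {B}⁺ = {B} — none reach the full schema.
{B, D}⁺: BD→AC adds A, C → {A, B, C, D}. Minimal: {D}⁺ = {D}; {B}⁺ = {B} — none reach the full schema.
Any other superkey contains one of these as a subset, so there are no further candidate keys.

{B, C}, {B, D}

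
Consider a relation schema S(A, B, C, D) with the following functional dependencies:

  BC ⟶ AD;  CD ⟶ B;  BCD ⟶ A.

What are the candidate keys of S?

(B, C), (C, D)

Attribute C never appears on the right-hand side of any dependency, so C must belong to every candidate key.
{C}⁺ = {C}, which is not all of the schema, so we must add further attributes.
{B, C}⁺: BC→AD adds A, D → {A, B, C, D}.
{C, D}⁺: CD→B adds B; BCD→A adds A → {A, B, C, D}.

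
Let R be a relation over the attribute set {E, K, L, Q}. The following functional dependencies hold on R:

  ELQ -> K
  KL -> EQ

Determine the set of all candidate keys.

{K, L}, {E, L, Q}

{K, L}⁺: KL→EQ adds E, Q → {E, K, L, Q}.
{E, L, Q}⁺: ELQ→K adds K → {E, K, L, Q}.
Any other superkey contains one of these as a subset, so there are no further candidate keys.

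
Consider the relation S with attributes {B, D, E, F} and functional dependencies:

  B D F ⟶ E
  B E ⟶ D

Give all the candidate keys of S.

(B, D, F); (B, E, F)

Attributes B, F never appear on any right-hand side, so every candidate key must contain {B, F}.
{B, F}⁺ = {B, F}, which is not all of the schema, so we must add further attributes.
{B, D, F}⁺: BDF→E adds E → {B, D, E, F}.
{B, E, F}⁺: BE→D adds D → {B, D, E, F}.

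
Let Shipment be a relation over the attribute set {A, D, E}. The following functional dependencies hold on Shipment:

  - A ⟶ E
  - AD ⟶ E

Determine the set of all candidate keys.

{A, D}⁺: A→E adds E → {A, D, E}. Minimal: {D}⁺ = {D}; {A}⁺ = {A, E} — none reach the full schema.

{A, D}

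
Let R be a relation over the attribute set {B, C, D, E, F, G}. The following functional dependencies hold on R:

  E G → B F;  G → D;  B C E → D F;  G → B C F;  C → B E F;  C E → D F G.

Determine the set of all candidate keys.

C; G

{C}⁺: C→BEF adds B, E, F; CE→DFG adds D, G → {B, C, D, E, F, G}.
{G}⁺: G→D adds D; G→BCF adds B, C, F; C→BEF adds E → {B, C, D, E, F, G}.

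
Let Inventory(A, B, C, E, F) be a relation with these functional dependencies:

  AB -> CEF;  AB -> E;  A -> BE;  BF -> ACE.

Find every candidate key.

{A}⁺: A→BE adds B, E; AB→CEF adds C, F → {A, B, C, E, F}.
{B, F}⁺: BF→ACE adds A, C, E → {A, B, C, E, F}.

A, BF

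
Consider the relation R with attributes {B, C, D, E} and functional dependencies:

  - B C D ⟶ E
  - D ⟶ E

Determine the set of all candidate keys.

BCD

Attributes B, C, D never appear on any right-hand side, so every candidate key must contain {B, C, D}.
{B, C, D}⁺ = {B, C, D, E}, which is all of the schema, so {B, C, D} is the only candidate key.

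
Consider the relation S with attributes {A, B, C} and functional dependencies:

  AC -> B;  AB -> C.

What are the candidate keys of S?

AB; AC

{A, B}⁺: AB→C adds C → {A, B, C}. Minimal: {B}⁺ = {B}; {A}⁺ = {A} — none reach the full schema.
{A, C}⁺: AC→B adds B → {A, B, C}. Minimal: {C}⁺ = {C}; {A}⁺ = {A} — none reach the full schema.
Any other superkey contains one of these as a subset, so there are no further candidate keys.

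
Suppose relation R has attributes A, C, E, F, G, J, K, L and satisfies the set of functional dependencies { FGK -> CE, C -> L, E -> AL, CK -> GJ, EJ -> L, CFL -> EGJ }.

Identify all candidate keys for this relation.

Attributes F, K never appear on any right-hand side, so every candidate key must contain {F, K}.
{F, K}⁺ = {F, K}, which is not all of the schema, so we must add further attributes.
{C, F, K}⁺: C→L adds L; CK→GJ adds G, J; CFL→EGJ adds E; E→AL adds A → {A, C, E, F, G, J, K, L}. Minimal: {F, K}⁺ = {F, K}; {C, K}⁺ = {C, G, J, K, L}; {C, F}⁺ = {A, C, E, F, G, J, L} — none reach the full schema.
{F, G, K}⁺: FGK→CE adds C, E; C→L adds L; E→AL adds A; CK→GJ adds J → {A, C, E, F, G, J, K, L}. Minimal: {G, K}⁺ = {G, K}; {F, K}⁺ = {F, K}; {F, G}⁺ = {F, G} — none reach the full schema.

{C, F, K}, {F, G, K}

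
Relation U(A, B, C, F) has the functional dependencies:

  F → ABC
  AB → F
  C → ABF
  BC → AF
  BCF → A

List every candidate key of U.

(C); (F); (A, B)

{C}⁺: C→ABF adds A, B, F → {A, B, C, F}.
{F}⁺: F→ABC adds A, B, C → {A, B, C, F}.
{A, B}⁺: AB→F adds F; F→ABC adds C → {A, B, C, F}. Minimal: {B}⁺ = {B}; {A}⁺ = {A} — none reach the full schema.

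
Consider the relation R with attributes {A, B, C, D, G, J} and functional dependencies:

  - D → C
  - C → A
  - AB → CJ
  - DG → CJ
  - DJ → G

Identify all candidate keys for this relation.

BD

Attributes B, D never appear on any right-hand side, so every candidate key must contain {B, D}.
{B, D}⁺ = {A, B, C, D, G, J}, which is all of the schema, so {B, D} is the only candidate key.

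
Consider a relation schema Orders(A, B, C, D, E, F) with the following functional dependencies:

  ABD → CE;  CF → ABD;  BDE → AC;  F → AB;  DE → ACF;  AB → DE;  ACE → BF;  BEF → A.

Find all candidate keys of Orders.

{F}⁺: F→AB adds A, B; AB→DE adds D, E; ABD→CE adds C → {A, B, C, D, E, F}.
{A, B}⁺: AB→DE adds D, E; ABD→CE adds C; DE→ACF adds F → {A, B, C, D, E, F}.
{D, E}⁺: DE→ACF adds A, C, F; ACE→BF adds B → {A, B, C, D, E, F}.
{A, C, E}⁺: ACE→BF adds B, F; CF→ABD adds D → {A, B, C, D, E, F}.

(F), (A, B), (D, E), (A, C, E)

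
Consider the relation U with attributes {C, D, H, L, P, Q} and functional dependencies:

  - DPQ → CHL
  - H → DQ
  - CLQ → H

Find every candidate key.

{H, P}; {D, P, Q}; {C, L, P, Q}

Attribute P never appears on the right-hand side of any dependency, so P must belong to every candidate key.
{P}⁺ = {P}, which is not all of the schema, so we must add further attributes.
{H, P}⁺: H→DQ adds D, Q; DPQ→CHL adds C, L → {C, D, H, L, P, Q}. Minimal: {P}⁺ = {P}; {H}⁺ = {D, H, Q} — none reach the full schema.
{D, P, Q}⁺: DPQ→CHL adds C, H, L → {C, D, H, L, P, Q}. Minimal: {P, Q}⁺ = {P, Q}; {D, Q}⁺ = {D, Q}; {D, P}⁺ = {D, P} — none reach the full schema.
{C, L, P, Q}⁺: CLQ→H adds H; H→DQ adds D → {C, D, H, L, P, Q}. Minimal: {L, P, Q}⁺ = {L, P, Q}; {C, P, Q}⁺ = {C, P, Q}; {C, L, Q}⁺ = {C, D, H, L, Q}; … — none reach the full schema.
Any other superkey contains one of these as a subset, so there are no further candidate keys.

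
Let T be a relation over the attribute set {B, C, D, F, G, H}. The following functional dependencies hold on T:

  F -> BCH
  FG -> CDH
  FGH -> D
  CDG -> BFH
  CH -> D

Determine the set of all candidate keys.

Attribute G never appears on the right-hand side of any dependency, so G must belong to every candidate key.
{G}⁺ = {G}, which is not all of the schema, so we must add further attributes.
{F, G}⁺: F→BCH adds B, C, H; FG→CDH adds D → {B, C, D, F, G, H}. Minimal: {G}⁺ = {G}; {F}⁺ = {B, C, D, F, H} — none reach the full schema.
{C, D, G}⁺: CDG→BFH adds B, F, H → {B, C, D, F, G, H}. Minimal: {D, G}⁺ = {D, G}; {C, G}⁺ = {C, G}; {C, D}⁺ = {C, D} — none reach the full schema.
{C, G, H}⁺: CH→D adds D; CDG→BFH adds B, F → {B, C, D, F, G, H}. Minimal: {G, H}⁺ = {G, H}; {C, H}⁺ = {C, D, H}; {C, G}⁺ = {C, G} — none reach the full schema.
Any other superkey contains one of these as a subset, so there are no further candidate keys.

{F, G}; {C, D, G}; {C, G, H}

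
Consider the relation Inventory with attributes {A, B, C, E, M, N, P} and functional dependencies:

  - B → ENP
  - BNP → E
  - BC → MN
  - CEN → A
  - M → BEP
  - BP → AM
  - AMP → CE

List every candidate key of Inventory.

{B}⁺: B→ENP adds E, N, P; BP→AM adds A, M; AMP→CE adds C → {A, B, C, E, M, N, P}.
{M}⁺: M→BEP adds B, E, P; BP→AM adds A; AMP→CE adds C; B→ENP adds N → {A, B, C, E, M, N, P}.

{B}, {M}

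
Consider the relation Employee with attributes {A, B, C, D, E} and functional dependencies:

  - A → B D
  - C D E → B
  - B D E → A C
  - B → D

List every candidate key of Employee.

{A, E}, {B, E}, {C, D, E}

Attribute E never appears on the right-hand side of any dependency, so E must belong to every candidate key.
{E}⁺ = {E}, which is not all of the schema, so we must add further attributes.
{A, E}⁺: A→BD adds B, D; BDE→AC adds C → {A, B, C, D, E}. Minimal: {E}⁺ = {E}; {A}⁺ = {A, B, D} — none reach the full schema.
{B, E}⁺: B→D adds D; BDE→AC adds A, C → {A, B, C, D, E}. Minimal: {E}⁺ = {E}; {B}⁺ = {B, D} — none reach the full schema.
{C, D, E}⁺: CDE→B adds B; BDE→AC adds A → {A, B, C, D, E}. Minimal: {D, E}⁺ = {D, E}; {C, E}⁺ = {C, E}; {C, D}⁺ = {C, D} — none reach the full schema.
Any other superkey contains one of these as a subset, so there are no further candidate keys.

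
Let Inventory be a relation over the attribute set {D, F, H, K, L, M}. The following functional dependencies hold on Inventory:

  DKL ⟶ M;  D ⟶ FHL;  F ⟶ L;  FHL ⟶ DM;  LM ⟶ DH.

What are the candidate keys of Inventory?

DK, FHK, FKM, KLM

{D, K}⁺: D→FHL adds F, H, L; FHL→DM adds M → {D, F, H, K, L, M}. Minimal: {K}⁺ = {K}; {D}⁺ = {D, F, H, L, M} — none reach the full schema.
{F, H, K}⁺: F→L adds L; FHL→DM adds D, M → {D, F, H, K, L, M}. Minimal: {H, K}⁺ = {H, K}; {F, K}⁺ = {F, K, L}; {F, H}⁺ = {D, F, H, L, M} — none reach the full schema.
{F, K, M}⁺: F→L adds L; LM→DH adds D, H → {D, F, H, K, L, M}. Minimal: {K, M}⁺ = {K, M}; {F, M}⁺ = {D, F, H, L, M}; {F, K}⁺ = {F, K, L} — none reach the full schema.
{K, L, M}⁺: LM→DH adds D, H; D→FHL adds F → {D, F, H, K, L, M}. Minimal: {L, M}⁺ = {D, F, H, L, M}; {K, M}⁺ = {K, M}; {K, L}⁺ = {K, L} — none reach the full schema.
Any other superkey contains one of these as a subset, so there are no further candidate keys.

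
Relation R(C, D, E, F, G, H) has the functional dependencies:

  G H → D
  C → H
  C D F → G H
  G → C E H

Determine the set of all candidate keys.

Attribute F never appears on the right-hand side of any dependency, so F must belong to every candidate key.
{F}⁺ = {F}, which is not all of the schema, so we must add further attributes.
{F, G}⁺: G→CEH adds C, E, H; GH→D adds D → {C, D, E, F, G, H}.
{C, D, F}⁺: C→H adds H; CDF→GH adds G; G→CEH adds E → {C, D, E, F, G, H}.

FG, CDF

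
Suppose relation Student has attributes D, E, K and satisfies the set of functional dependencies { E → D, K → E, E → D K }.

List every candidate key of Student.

{E}⁺: E→D adds D; E→DK adds K → {D, E, K}.
{K}⁺: K→E adds E; E→DK adds D → {D, E, K}.

E; K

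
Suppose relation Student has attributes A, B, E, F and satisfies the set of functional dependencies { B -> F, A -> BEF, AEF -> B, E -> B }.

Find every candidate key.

{A}⁺: A→BEF adds B, E, F → {A, B, E, F}.

{A}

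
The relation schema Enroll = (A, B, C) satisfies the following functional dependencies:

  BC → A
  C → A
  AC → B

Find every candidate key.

Attribute C never appears on the right-hand side of any dependency, so C must belong to every candidate key.
{C}⁺ = {A, B, C}, which is all of the schema, so {C} is the only candidate key.

{C}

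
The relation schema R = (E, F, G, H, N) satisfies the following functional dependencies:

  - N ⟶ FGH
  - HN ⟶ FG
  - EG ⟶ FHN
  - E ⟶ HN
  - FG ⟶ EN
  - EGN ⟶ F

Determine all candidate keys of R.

{E}⁺: E→HN adds H, N; N→FGH adds F, G → {E, F, G, H, N}.
{N}⁺: N→FGH adds F, G, H; FG→EN adds E → {E, F, G, H, N}.
{F, G}⁺: FG→EN adds E, N; N→FGH adds H → {E, F, G, H, N}. Minimal: {G}⁺ = {G}; {F}⁺ = {F} — none reach the full schema.
Any other superkey contains one of these as a subset, so there are no further candidate keys.

E, N, FG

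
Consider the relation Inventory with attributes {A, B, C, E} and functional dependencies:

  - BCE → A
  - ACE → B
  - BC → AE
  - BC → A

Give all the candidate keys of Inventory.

(B, C); (A, C, E)

Attribute C never appears on the right-hand side of any dependency, so C must belong to every candidate key.
{C}⁺ = {C}, which is not all of the schema, so we must add further attributes.
{B, C}⁺: BC→AE adds A, E → {A, B, C, E}. Minimal: {C}⁺ = {C}; {B}⁺ = {B} — none reach the full schema.
{A, C, E}⁺: ACE→B adds B → {A, B, C, E}. Minimal: {C, E}⁺ = {C, E}; {A, E}⁺ = {A, E}; {A, C}⁺ = {A, C} — none reach the full schema.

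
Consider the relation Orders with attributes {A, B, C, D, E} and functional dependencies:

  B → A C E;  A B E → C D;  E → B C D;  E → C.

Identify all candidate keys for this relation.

{B}, {E}

{B}⁺: B→ACE adds A, C, E; ABE→CD adds D → {A, B, C, D, E}.
{E}⁺: E→BCD adds B, C, D; B→ACE adds A → {A, B, C, D, E}.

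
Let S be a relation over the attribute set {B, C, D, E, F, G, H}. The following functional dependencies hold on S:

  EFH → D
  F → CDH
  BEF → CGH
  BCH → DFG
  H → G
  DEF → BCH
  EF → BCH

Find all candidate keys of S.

Attribute E never appears on the right-hand side of any dependency, so E must belong to every candidate key.
{E}⁺ = {E}, which is not all of the schema, so we must add further attributes.
{E, F}⁺: F→CDH adds C, D, H; H→G adds G; DEF→BCH adds B → {B, C, D, E, F, G, H}. Minimal: {F}⁺ = {C, D, F, G, H}; {E}⁺ = {E} — none reach the full schema.
{B, C, E, H}⁺: BCH→DFG adds D, F, G → {B, C, D, E, F, G, H}. Minimal: {C, E, H}⁺ = {C, E, G, H}; {B, E, H}⁺ = {B, E, G, H}; {B, C, H}⁺ = {B, C, D, F, G, H}; … — none reach the full schema.
Any other superkey contains one of these as a subset, so there are no further candidate keys.

{E, F}, {B, C, E, H}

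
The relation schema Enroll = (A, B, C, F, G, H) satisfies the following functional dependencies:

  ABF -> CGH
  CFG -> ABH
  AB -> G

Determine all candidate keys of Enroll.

(A, B, F), (C, F, G)

{A, B, F}⁺: ABF→CGH adds C, G, H → {A, B, C, F, G, H}.
{C, F, G}⁺: CFG→ABH adds A, B, H → {A, B, C, F, G, H}.
Any other superkey contains one of these as a subset, so there are no further candidate keys.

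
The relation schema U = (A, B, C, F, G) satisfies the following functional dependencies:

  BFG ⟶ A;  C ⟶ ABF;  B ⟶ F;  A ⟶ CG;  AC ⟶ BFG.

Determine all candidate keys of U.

{A}⁺: A→CG adds C, G; AC→BFG adds B, F → {A, B, C, F, G}.
{C}⁺: C→ABF adds A, B, F; A→CG adds G → {A, B, C, F, G}.
{B, G}⁺: B→F adds F; BFG→A adds A; A→CG adds C → {A, B, C, F, G}.

(A), (C), (B, G)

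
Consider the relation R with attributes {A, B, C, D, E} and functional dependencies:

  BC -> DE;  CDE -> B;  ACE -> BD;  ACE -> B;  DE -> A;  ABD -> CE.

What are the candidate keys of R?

{B, C}⁺: BC→DE adds D, E; DE→A adds A → {A, B, C, D, E}. Minimal: {C}⁺ = {C}; {B}⁺ = {B} — none reach the full schema.
{A, B, D}⁺: ABD→CE adds C, E → {A, B, C, D, E}. Minimal: {B, D}⁺ = {B, D}; {A, D}⁺ = {A, D}; {A, B}⁺ = {A, B} — none reach the full schema.
{A, C, E}⁺: ACE→BD adds B, D → {A, B, C, D, E}. Minimal: {C, E}⁺ = {C, E}; {A, E}⁺ = {A, E}; {A, C}⁺ = {A, C} — none reach the full schema.
{B, D, E}⁺: DE→A adds A; ABD→CE adds C → {A, B, C, D, E}. Minimal: {D, E}⁺ = {A, D, E}; {B, E}⁺ = {B, E}; {B, D}⁺ = {B, D} — none reach the full schema.
{C, D, E}⁺: CDE→B adds B; DE→A adds A → {A, B, C, D, E}. Minimal: {D, E}⁺ = {A, D, E}; {C, E}⁺ = {C, E}; {C, D}⁺ = {C, D} — none reach the full schema.

{B, C}, {A, B, D}, {A, C, E}, {B, D, E}, {C, D, E}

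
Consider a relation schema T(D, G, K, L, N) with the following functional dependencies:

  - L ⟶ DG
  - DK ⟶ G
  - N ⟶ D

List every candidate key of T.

(K, L, N)

Attributes K, L, N never appear on any right-hand side, so every candidate key must contain {K, L, N}.
{K, L, N}⁺ = {D, G, K, L, N}, which is all of the schema, so {K, L, N} is the only candidate key.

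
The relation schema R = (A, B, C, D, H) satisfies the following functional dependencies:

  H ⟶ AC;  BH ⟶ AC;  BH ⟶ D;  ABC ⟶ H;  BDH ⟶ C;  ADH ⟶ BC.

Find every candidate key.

{B, H}; {D, H}; {A, B, C}

{B, H}⁺: H→AC adds A, C; BH→D adds D → {A, B, C, D, H}. Minimal: {H}⁺ = {A, C, H}; {B}⁺ = {B} — none reach the full schema.
{D, H}⁺: H→AC adds A, C; ADH→BC adds B → {A, B, C, D, H}. Minimal: {H}⁺ = {A, C, H}; {D}⁺ = {D} — none reach the full schema.
{A, B, C}⁺: ABC→H adds H; BH→D adds D → {A, B, C, D, H}. Minimal: {B, C}⁺ = {B, C}; {A, C}⁺ = {A, C}; {A, B}⁺ = {A, B} — none reach the full schema.
Any other superkey contains one of these as a subset, so there are no further candidate keys.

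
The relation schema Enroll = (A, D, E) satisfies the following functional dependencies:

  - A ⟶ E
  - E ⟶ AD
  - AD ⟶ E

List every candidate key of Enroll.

{A}⁺: A→E adds E; E→AD adds D → {A, D, E}.
{E}⁺: E→AD adds A, D → {A, D, E}.
Any other superkey contains one of these as a subset, so there are no further candidate keys.

(A), (E)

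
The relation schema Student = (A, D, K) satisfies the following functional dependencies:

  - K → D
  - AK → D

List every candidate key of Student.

{A, K}

{A, K}⁺: K→D adds D → {A, D, K}. Minimal: {K}⁺ = {D, K}; {A}⁺ = {A} — none reach the full schema.
No other minimal superkey exists.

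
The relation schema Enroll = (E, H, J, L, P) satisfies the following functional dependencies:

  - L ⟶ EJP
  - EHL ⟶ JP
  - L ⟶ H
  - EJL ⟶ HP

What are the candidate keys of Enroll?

L

{L}⁺: L→EJP adds E, J, P; L→H adds H → {E, H, J, L, P}.
No other minimal superkey exists.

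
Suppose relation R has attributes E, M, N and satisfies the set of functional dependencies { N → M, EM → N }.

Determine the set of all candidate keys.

Attribute E never appears on the right-hand side of any dependency, so E must belong to every candidate key.
{E}⁺ = {E}, which is not all of the schema, so we must add further attributes.
{E, M}⁺: EM→N adds N → {E, M, N}. Minimal: {M}⁺ = {M}; {E}⁺ = {E} — none reach the full schema.
{E, N}⁺: N→M adds M → {E, M, N}. Minimal: {N}⁺ = {M, N}; {E}⁺ = {E} — none reach the full schema.
Any other superkey contains one of these as a subset, so there are no further candidate keys.

EM; EN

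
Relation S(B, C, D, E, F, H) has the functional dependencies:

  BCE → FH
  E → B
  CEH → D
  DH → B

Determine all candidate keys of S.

{C, E}

Attributes C, E never appear on any right-hand side, so every candidate key must contain {C, E}.
{C, E}⁺ = {B, C, D, E, F, H}, which is all of the schema, so {C, E} is the only candidate key.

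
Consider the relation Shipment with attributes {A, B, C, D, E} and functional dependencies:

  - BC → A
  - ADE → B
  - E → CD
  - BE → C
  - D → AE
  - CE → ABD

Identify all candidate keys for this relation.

{D}⁺: D→AE adds A, E; ADE→B adds B; E→CD adds C → {A, B, C, D, E}.
{E}⁺: E→CD adds C, D; D→AE adds A; CE→ABD adds B → {A, B, C, D, E}.
Any other superkey contains one of these as a subset, so there are no further candidate keys.

(D), (E)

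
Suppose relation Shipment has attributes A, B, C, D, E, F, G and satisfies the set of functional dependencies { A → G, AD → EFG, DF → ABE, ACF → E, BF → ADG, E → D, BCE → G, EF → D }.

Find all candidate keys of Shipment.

Attribute C never appears on the right-hand side of any dependency, so C must belong to every candidate key.
{C}⁺ = {C}, which is not all of the schema, so we must add further attributes.
{A, C, D}⁺: A→G adds G; AD→EFG adds E, F; DF→ABE adds B → {A, B, C, D, E, F, G}.
{A, C, E}⁺: A→G adds G; E→D adds D; AD→EFG adds F; DF→ABE adds B → {A, B, C, D, E, F, G}.
{A, C, F}⁺: A→G adds G; ACF→E adds E; E→D adds D; DF→ABE adds B → {A, B, C, D, E, F, G}.
{B, C, F}⁺: BF→ADG adds A, D, G; AD→EFG adds E → {A, B, C, D, E, F, G}.
{C, D, F}⁺: DF→ABE adds A, B, E; BF→ADG adds G → {A, B, C, D, E, F, G}.
{C, E, F}⁺: E→D adds D; DF→ABE adds A, B; BF→ADG adds G → {A, B, C, D, E, F, G}.
Any other superkey contains one of these as a subset, so there are no further candidate keys.

ACD, ACE, ACF, BCF, CDF, CEF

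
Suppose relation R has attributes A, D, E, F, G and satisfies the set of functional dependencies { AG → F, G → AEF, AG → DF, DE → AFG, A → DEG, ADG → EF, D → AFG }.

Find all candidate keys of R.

{A}⁺: A→DEG adds D, E, G; ADG→EF adds F → {A, D, E, F, G}.
{D}⁺: D→AFG adds A, F, G; G→AEF adds E → {A, D, E, F, G}.
{G}⁺: G→AEF adds A, E, F; AG→DF adds D → {A, D, E, F, G}.

{A}, {D}, {G}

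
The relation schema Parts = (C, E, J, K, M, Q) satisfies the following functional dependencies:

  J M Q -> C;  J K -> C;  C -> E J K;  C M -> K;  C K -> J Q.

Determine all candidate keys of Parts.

{C, M}⁺: C→EJK adds E, J, K; CK→JQ adds Q → {C, E, J, K, M, Q}. Minimal: {M}⁺ = {M}; {C}⁺ = {C, E, J, K, Q} — none reach the full schema.
{J, K, M}⁺: JK→C adds C; C→EJK adds E; CK→JQ adds Q → {C, E, J, K, M, Q}. Minimal: {K, M}⁺ = {K, M}; {J, M}⁺ = {J, M}; {J, K}⁺ = {C, E, J, K, Q} — none reach the full schema.
{J, M, Q}⁺: JMQ→C adds C; C→EJK adds E, K → {C, E, J, K, M, Q}. Minimal: {M, Q}⁺ = {M, Q}; {J, Q}⁺ = {J, Q}; {J, M}⁺ = {J, M} — none reach the full schema.

CM, JKM, JMQ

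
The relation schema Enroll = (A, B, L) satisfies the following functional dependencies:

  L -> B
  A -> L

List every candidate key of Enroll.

Attribute A never appears on the right-hand side of any dependency, so A must belong to every candidate key.
{A}⁺ = {A, B, L}, which is all of the schema, so {A} is the only candidate key.

{A}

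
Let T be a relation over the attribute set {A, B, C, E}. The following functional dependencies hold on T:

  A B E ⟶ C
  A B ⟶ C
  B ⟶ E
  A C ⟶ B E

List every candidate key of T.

(A, B); (A, C)

Attribute A never appears on the right-hand side of any dependency, so A must belong to every candidate key.
{A}⁺ = {A}, which is not all of the schema, so we must add further attributes.
{A, B}⁺: AB→C adds C; B→E adds E → {A, B, C, E}. Minimal: {B}⁺ = {B, E}; {A}⁺ = {A} — none reach the full schema.
{A, C}⁺: AC→BE adds B, E → {A, B, C, E}. Minimal: {C}⁺ = {C}; {A}⁺ = {A} — none reach the full schema.
Any other superkey contains one of these as a subset, so there are no further candidate keys.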